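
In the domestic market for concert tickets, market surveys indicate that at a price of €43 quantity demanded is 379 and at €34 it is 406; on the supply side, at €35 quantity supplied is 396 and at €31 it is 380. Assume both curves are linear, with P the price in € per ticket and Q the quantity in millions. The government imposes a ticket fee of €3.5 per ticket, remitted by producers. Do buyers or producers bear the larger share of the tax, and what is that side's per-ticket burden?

Demand slope: (406 − 379)/(34 − 43) = -3, so Qd = 508 − 3P.
Supply slope: (380 − 396)/(31 − 35) = 4, so Qs = 4P + 256.
Before the tax: set 508 − 3P = 4P + 256 → P* = €36, Q* = 400.
With the tax collected from producers, supply shifts: Qs = 4(P − 3.5) + 256.
New equilibrium: buyers pay €38, producers receive €34.5, Q = 394. (Wedge: Pb − Ps = 3.5.)
Per-ticket burden: buyers €2, producers €1.5.
Buyers take the larger share because demand is less price-elastic here (demand slope 3 vs supply slope 4).

Buyers bear the larger share: €2 per ticket.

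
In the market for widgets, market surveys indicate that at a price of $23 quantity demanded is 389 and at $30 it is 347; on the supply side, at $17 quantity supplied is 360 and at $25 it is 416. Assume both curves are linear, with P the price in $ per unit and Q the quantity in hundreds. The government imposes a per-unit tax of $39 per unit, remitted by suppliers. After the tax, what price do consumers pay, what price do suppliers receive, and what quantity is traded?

Consumers pay $43; suppliers receive $4; quantity = 269.

Demand slope: (347 − 389)/(30 − 23) = -6, so Qd = 527 − 6P.
Supply slope: (416 − 360)/(25 − 17) = 7, so Qs = 7P + 241.
Without the tax, 527 − 6P = 7P + 241 gives 13P = 286, so P* = $22 and Q* = 395.
With the tax collected from suppliers, supply shifts: Qs = 7(P − 39) + 241.
Solving gives Q = 269 with consumers paying $43 and suppliers receiving $4 (the $39 wedge).
The less price-elastic side of the market bears the larger share of a per-unit tax.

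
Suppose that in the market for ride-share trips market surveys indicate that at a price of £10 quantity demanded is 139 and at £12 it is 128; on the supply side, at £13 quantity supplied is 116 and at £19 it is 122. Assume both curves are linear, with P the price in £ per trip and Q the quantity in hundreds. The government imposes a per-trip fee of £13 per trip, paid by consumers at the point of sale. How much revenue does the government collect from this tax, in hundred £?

Demand slope: (128 − 139)/(12 − 10) = -5.5, so Qd = 194 − 5.5P.
Supply slope: (122 − 116)/(19 − 13) = 1, so Qs = P + 103.
Without the tax, 194 − 5.5P = P + 103 gives 6.5P = 91, so P* = £14 and Q* = 117.
With the tax collected from consumers, demand (in seller-price terms) shifts: Qd = 194 − 5.5(P + 13).
Solving gives Q = 106 with consumers paying £16 and sellers receiving £3 (the £13 wedge).
Revenue = t · Q = 13 · 106 = £1378.

Tax revenue = £1378 hundred.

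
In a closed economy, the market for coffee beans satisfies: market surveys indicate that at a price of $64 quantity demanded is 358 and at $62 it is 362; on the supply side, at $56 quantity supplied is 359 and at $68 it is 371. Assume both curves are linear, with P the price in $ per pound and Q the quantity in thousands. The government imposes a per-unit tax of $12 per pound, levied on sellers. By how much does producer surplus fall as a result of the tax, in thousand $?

Demand slope: (362 − 358)/(62 − 64) = -2, so Qd = 486 − 2P.
Supply slope: (371 − 359)/(68 − 56) = 1, so Qs = P + 303.
Without the tax, 486 − 2P = P + 303 gives 3P = 183, so P* = $61 and Q* = 364.
With the tax collected from sellers, supply shifts: Qs = (P − 12) + 303.
New equilibrium: consumers pay $65, sellers receive $53, Q = 356. (Wedge: Pb − Ps = 12.)
ΔPS is the trapezoid between Q = 356 and Q = 364 of height $8: ½ · (364 + 356) · 8 = $2880.

Producer surplus falls by $2880 thousand.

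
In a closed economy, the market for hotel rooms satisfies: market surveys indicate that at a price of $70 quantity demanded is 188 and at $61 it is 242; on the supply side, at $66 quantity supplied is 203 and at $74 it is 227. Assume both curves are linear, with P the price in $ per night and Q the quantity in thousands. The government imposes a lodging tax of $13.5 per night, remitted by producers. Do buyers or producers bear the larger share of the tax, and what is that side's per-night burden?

Producers bear the larger share: $9 per night.

Demand slope: (242 − 188)/(61 − 70) = -6, so Qd = 608 − 6P.
Supply slope: (227 − 203)/(74 − 66) = 3, so Qs = 3P + 5.
Before the tax: set 608 − 6P = 3P + 5 → P* = $67, Q* = 206.
With the tax collected from producers, supply shifts: Qs = 3(P − 13.5) + 5.
New equilibrium: buyers pay $71.5, producers receive $58, Q = 179. (Wedge: Pb − Ps = 13.5.)
Per-night burden: buyers $4.5, producers $9.
Producers take the larger share because supply is less price-elastic here (demand slope 6 vs supply slope 3).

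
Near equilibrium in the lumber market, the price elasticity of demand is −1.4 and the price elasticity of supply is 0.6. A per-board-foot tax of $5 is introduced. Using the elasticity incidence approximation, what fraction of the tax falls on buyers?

Buyers' share ≈ 0.3.

Incidence ratio: buyers' share ≈ εs / (εs + |εd|) = 0.6 / (0.6 + 1.4) = 0.3.
Supply is the less elastic side, so buyers bear the smaller share.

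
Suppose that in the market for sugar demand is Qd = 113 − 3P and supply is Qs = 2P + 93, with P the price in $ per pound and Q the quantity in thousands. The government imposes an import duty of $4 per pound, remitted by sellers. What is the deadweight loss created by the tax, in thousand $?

Deadweight loss = $9.6 thousand.

Before the tax: set 113 − 3P = 2P + 93 → P* = $4, Q* = 101.
With the tax collected from sellers, supply shifts: Qs = 2(P − 4) + 93.
Solving gives Q = 96.2 with buyers paying $5.6 and sellers receiving $1.6 (the $4 wedge).
Quantity falls by |ΔQ| = |101 − 96.2| = 4.8.
DWL = ½ · t · |ΔQ| = ½ · 4 · 4.8 = $9.6.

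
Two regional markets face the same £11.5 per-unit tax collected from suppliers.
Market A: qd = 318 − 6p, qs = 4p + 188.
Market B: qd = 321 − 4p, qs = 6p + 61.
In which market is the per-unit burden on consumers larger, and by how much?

Market A: pre-tax p* = £13, q* = 240; post-tax q = 212.4; per-unit burden on consumers = £4.6.
Market B: pre-tax p* = £26, q* = 217; post-tax q = 189.4; per-unit burden on consumers = £6.9.
Difference: £4.6 vs £6.9 → market B is larger by £2.3.

Market B, by £2.3.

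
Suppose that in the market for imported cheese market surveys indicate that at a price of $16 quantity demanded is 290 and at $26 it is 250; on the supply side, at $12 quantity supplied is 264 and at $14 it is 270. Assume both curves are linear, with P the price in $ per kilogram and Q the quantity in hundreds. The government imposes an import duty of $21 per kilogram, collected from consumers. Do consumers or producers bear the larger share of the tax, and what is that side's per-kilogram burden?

Demand slope: (250 − 290)/(26 − 16) = -4, so Qd = 354 − 4P.
Supply slope: (270 − 264)/(14 − 12) = 3, so Qs = 3P + 228.
Before the tax: set 354 − 4P = 3P + 228 → P* = $18, Q* = 282.
With the tax collected from consumers, demand (in seller-price terms) shifts: Qd = 354 − 4(P + 21).
New equilibrium: consumers pay $27, producers receive $6, Q = 246. (Wedge: Pb − Ps = 21.)
Per-kilogram burden: consumers $9, producers $12.
Producers take the larger share because supply is less price-elastic here (demand slope 4 vs supply slope 3).

Producers bear the larger share: $12 per kilogram.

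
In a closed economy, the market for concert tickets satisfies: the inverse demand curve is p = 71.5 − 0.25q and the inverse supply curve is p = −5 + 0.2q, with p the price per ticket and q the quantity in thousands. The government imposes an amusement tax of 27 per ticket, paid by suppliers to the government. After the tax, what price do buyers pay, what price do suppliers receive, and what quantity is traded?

Rewrite in direct form: qd = 286 − 4p and qs = 5p + 25.
Before the tax: set 286 − 4p = 5p + 25 → p* = 29, q* = 170.
With the tax collected from suppliers, supply shifts: qs = 5(p − 27) + 25.
New equilibrium: buyers pay 44, suppliers receive 17, q = 110. (Wedge: pb − ps = 27.)
The less price-elastic side of the market bears the larger share of a per-unit tax.

Buyers pay 44; suppliers receive 17; quantity = 110.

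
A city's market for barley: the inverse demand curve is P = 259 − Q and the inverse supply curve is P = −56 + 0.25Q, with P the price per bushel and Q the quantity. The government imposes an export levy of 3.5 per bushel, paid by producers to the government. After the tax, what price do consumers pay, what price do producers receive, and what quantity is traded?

Consumers pay 9.8; producers receive 6.3; quantity = 249.2.

Inverting to Q(P) form: Qd = 259 − P; Qs = 4P + 224.
Without the tax, 259 − P = 4P + 224 gives 5P = 35, so P* = 7 and Q* = 252.
With the tax collected from producers, supply shifts: Qs = 4(P − 3.5) + 224.
New equilibrium: consumers pay 9.8, producers receive 6.3, Q = 249.2. (Wedge: Pb − Ps = 3.5.)
The less price-elastic side of the market bears the larger share of a per-unit tax.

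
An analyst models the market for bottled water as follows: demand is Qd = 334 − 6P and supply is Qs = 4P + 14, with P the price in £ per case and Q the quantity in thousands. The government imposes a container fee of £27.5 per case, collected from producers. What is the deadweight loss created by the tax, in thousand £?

Deadweight loss = £907.5 thousand.

Before the tax: set 334 − 6P = 4P + 14 → P* = £32, Q* = 142.
With the tax collected from producers, supply shifts: Qs = 4(P − 27.5) + 14.
New equilibrium: buyers pay £43, producers receive £15.5, Q = 76. (Wedge: Pb − Ps = 27.5.)
Quantity falls by |ΔQ| = |142 − 76| = 66.
DWL = ½ · t · |ΔQ| = ½ · 27.5 · 66 = £907.5.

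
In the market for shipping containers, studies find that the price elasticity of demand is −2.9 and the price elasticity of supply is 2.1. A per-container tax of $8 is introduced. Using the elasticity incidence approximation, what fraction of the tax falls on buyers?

Buyers' share ≈ 0.42.

Incidence ratio: buyers' share ≈ εs / (εs + |εd|) = 2.1 / (2.1 + 2.9) = 0.42.
Supply is the less elastic side, so buyers bear the smaller share.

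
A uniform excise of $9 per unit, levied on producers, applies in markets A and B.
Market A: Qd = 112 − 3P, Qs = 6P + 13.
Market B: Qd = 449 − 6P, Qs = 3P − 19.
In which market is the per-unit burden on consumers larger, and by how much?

Market A, by $3.

Market A: pre-tax P* = $11, Q* = 79; post-tax Q = 61; per-unit burden on consumers = $6.
Market B: pre-tax P* = $52, Q* = 137; post-tax Q = 119; per-unit burden on consumers = $3.
Difference: $6 vs $3 → market A is larger by $3.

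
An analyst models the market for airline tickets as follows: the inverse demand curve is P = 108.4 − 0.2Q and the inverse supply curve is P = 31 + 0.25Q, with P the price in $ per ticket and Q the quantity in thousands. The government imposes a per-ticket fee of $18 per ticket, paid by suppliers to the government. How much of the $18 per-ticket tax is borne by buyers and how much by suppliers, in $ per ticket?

Buyers bear $8 per ticket; suppliers bear $10 per ticket.

Inverting to Q(P) form: Qd = 542 − 5P; Qs = 4P − 124.
Without the tax, 542 − 5P = 4P − 124 gives 9P = 666, so P* = $74 and Q* = 172.
With the tax collected from suppliers, supply shifts: Qs = 4(P − 18) − 124.
New equilibrium: buyers pay $82, suppliers receive $64, Q = 132. (Wedge: Pb − Ps = 18.)
Burden on buyers: $8; on suppliers: $10. (They sum to $18.)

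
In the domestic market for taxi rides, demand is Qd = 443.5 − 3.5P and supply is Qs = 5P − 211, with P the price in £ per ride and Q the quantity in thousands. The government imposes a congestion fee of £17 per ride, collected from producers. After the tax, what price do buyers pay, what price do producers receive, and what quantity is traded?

Buyers pay £87; producers receive £70; quantity = 139.

Without the tax, 443.5 − 3.5P = 5P − 211 gives 8.5P = 654.5, so P* = £77 and Q* = 174.
With the tax collected from producers, supply shifts: Qs = 5(P − 17) − 211.
Solving gives Q = 139 with buyers paying £87 and producers receiving £70 (the £17 wedge).
The less price-elastic side of the market bears the larger share of a per-unit tax.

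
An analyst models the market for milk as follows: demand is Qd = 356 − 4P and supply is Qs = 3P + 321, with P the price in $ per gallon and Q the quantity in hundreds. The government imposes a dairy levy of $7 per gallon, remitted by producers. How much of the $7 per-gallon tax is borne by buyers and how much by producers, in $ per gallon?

Buyers bear $3 per gallon; producers bear $4 per gallon.

Without the tax, 356 − 4P = 3P + 321 gives 7P = 35, so P* = $5 and Q* = 336.
With the tax collected from producers, supply shifts: Qs = 3(P − 7) + 321.
New equilibrium: buyers pay $8, producers receive $1, Q = 324. (Wedge: Pb − Ps = 7.)
Burden on buyers: $3; on producers: $4. (They sum to $7.)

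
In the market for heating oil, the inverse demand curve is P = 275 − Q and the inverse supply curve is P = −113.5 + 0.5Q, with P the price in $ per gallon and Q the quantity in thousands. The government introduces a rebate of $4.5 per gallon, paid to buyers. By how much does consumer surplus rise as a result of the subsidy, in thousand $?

Inverting to Q(P) form: Qd = 275 − P; Qs = 2P + 227.
Before the subsidy: set 275 − P = 2P + 227 → P* = $16, Q* = 259.
With a per-unit subsidy paid to buyers, each effectively pays P − 4.5, so demand becomes Qd = 275 − (P − 4.5).
Solving gives Q = 262 with buyers paying $13 and suppliers receiving $17.5 (the $4.5 wedge).
ΔCS is the trapezoid between Q = 262 and Q = 259 of height $3: ½ · (259 + 262) · 3 = $781.5.

Consumer surplus rises by $781.5 thousand.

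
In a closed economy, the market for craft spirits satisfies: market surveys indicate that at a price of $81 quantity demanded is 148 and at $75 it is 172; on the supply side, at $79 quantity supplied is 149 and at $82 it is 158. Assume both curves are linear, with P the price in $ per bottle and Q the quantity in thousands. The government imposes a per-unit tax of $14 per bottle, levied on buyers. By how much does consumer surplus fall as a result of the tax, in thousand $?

Demand slope: (172 − 148)/(75 − 81) = -4, so Qd = 472 − 4P.
Supply slope: (158 − 149)/(82 − 79) = 3, so Qs = 3P − 88.
Before the tax: set 472 − 4P = 3P − 88 → P* = $80, Q* = 152.
With the tax collected from buyers, demand (in seller-price terms) shifts: Qd = 472 − 4(P + 14).
New equilibrium: buyers pay $86, producers receive $72, Q = 128. (Wedge: Pb − Ps = 14.)
ΔCS is the trapezoid between Q = 128 and Q = 152 of height $6: ½ · (152 + 128) · 6 = $840.

Consumer surplus falls by $840 thousand.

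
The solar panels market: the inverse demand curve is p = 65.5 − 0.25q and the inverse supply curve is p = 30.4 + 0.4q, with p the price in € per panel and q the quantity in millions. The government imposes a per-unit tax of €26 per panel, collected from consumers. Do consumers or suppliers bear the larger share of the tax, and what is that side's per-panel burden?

Rewrite in direct form: qd = 262 − 4p and qs = 2.5p − 76.
Without the tax, 262 − 4p = 2.5p − 76 gives 6.5p = 338, so p* = €52 and q* = 54.
With the tax collected from consumers, demand (in seller-price terms) shifts: qd = 262 − 4(p + 26).
Solving gives q = 14 with consumers paying €62 and suppliers receiving €36 (the €26 wedge).
Per-panel burden: consumers €10, suppliers €16.
Suppliers take the larger share because supply is less price-elastic here (demand slope 4 vs supply slope 2.5).

Suppliers bear the larger share: €16 per panel.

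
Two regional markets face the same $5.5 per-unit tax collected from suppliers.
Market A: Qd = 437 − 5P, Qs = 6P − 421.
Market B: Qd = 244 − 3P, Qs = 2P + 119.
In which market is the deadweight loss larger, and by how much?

Market A, by $23.1.

Market A: pre-tax P* = $78, Q* = 47; post-tax Q = 32; deadweight loss = $41.25.
Market B: pre-tax P* = $25, Q* = 169; post-tax Q = 162.4; deadweight loss = $18.15.
Difference: $41.25 vs $18.15 → market A is larger by $23.1.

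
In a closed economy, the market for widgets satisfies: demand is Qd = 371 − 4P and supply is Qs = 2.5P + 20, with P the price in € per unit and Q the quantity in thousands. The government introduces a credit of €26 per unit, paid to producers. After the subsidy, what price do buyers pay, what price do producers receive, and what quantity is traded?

Without the subsidy, 371 − 4P = 2.5P + 20 gives 6.5P = 351, so P* = €54 and Q* = 155.
With a per-unit subsidy paid to producers, each receives P + 26 per unit sold, so supply becomes Qs = 2.5(P + 26) + 20.
New equilibrium: buyers pay €44, producers receive €70, Q = 195. (Wedge: Pb − Ps = −26.)

Buyers pay €44; producers receive €70; quantity = 195.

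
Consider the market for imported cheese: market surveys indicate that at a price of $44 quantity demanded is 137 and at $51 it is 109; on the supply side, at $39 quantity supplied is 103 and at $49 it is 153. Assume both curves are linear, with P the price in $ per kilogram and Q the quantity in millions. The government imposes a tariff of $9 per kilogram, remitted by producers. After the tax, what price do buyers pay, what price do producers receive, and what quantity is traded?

Buyers pay $50; producers receive $41; quantity = 113.

Demand slope: (109 − 137)/(51 − 44) = -4, so Qd = 313 − 4P.
Supply slope: (153 − 103)/(49 − 39) = 5, so Qs = 5P − 92.
Without the tax, 313 − 4P = 5P − 92 gives 9P = 405, so P* = $45 and Q* = 133.
With the tax collected from producers, supply shifts: Qs = 5(P − 9) − 92.
New equilibrium: buyers pay $50, producers receive $41, Q = 113. (Wedge: Pb − Ps = 9.)
The less price-elastic side of the market bears the larger share of a per-unit tax.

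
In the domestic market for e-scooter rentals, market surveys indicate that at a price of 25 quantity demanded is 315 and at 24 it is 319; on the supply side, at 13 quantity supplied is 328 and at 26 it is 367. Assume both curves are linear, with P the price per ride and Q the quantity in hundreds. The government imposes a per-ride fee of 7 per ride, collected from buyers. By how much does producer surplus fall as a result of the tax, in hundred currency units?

Demand slope: (319 − 315)/(24 − 25) = -4, so Qd = 415 − 4P.
Supply slope: (367 − 328)/(26 − 13) = 3, so Qs = 3P + 289.
Without the tax, 415 − 4P = 3P + 289 gives 7P = 126, so P* = 18 and Q* = 343.
With the tax collected from buyers, demand (in seller-price terms) shifts: Qd = 415 − 4(P + 7).
New equilibrium: buyers pay 21, suppliers receive 14, Q = 331. (Wedge: Pb − Ps = 7.)
ΔPS is the trapezoid between Q = 331 and Q = 343 of height 4: ½ · (343 + 331) · 4 = 1348.

Producer surplus falls by 1348 hundred.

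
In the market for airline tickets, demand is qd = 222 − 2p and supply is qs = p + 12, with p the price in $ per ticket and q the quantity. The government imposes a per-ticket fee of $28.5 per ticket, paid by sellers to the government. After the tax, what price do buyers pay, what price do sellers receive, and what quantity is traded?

Buyers pay $79.5; sellers receive $51; quantity = 63.

Before the tax: set 222 − 2p = p + 12 → p* = $70, q* = 82.
With the tax collected from sellers, supply shifts: qs = (p − 28.5) + 12.
New equilibrium: buyers pay $79.5, sellers receive $51, q = 63. (Wedge: pb − ps = 28.5.)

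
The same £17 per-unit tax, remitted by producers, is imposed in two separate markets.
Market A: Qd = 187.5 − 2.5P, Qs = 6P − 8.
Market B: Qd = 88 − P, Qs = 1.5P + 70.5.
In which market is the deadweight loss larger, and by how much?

Market A: pre-tax P* = £23, Q* = 130; post-tax Q = 100; deadweight loss = £255.
Market B: pre-tax P* = £7, Q* = 81; post-tax Q = 70.8; deadweight loss = £86.7.
Difference: £255 vs £86.7 → market A is larger by £168.3.

Market A, by £168.3.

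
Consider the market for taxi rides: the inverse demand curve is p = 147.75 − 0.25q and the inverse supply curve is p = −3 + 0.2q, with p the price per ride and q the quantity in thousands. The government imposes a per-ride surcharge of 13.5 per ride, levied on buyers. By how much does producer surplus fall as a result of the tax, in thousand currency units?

Producer surplus falls by 1920 thousand.

Rewrite in direct form: qd = 591 − 4p and qs = 5p + 15.
Without the tax, 591 − 4p = 5p + 15 gives 9p = 576, so p* = 64 and q* = 335.
With the tax collected from buyers, demand (in seller-price terms) shifts: qd = 591 − 4(p + 13.5).
New equilibrium: buyers pay 71.5, producers receive 58, q = 305. (Wedge: pb − ps = 13.5.)
ΔPS is the trapezoid between Q = 305 and Q = 335 of height 6: ½ · (335 + 305) · 6 = 1920.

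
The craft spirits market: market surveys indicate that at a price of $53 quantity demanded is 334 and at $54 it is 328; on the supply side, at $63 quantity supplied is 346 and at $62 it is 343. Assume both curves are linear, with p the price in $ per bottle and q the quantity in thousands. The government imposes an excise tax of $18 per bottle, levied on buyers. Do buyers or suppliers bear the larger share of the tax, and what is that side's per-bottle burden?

Suppliers bear the larger share: $12 per bottle.

Demand slope: (328 − 334)/(54 − 53) = -6, so qd = 652 − 6p.
Supply slope: (343 − 346)/(62 − 63) = 3, so qs = 3p + 157.
Before the tax: set 652 − 6p = 3p + 157 → p* = $55, q* = 322.
With the tax collected from buyers, demand (in seller-price terms) shifts: qd = 652 − 6(p + 18).
Solving gives q = 286 with buyers paying $61 and suppliers receiving $43 (the $18 wedge).
Per-bottle burden: buyers $6, suppliers $12.
Suppliers take the larger share because supply is less price-elastic here (demand slope 6 vs supply slope 3).
The less price-elastic side of the market bears the larger share of a per-unit tax.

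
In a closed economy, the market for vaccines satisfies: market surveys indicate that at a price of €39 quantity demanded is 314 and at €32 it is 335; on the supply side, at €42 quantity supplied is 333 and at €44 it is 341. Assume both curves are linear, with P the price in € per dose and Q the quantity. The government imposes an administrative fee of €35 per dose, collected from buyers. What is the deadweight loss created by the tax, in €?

Deadweight loss = €1050.

Demand slope: (335 − 314)/(32 − 39) = -3, so Qd = 431 − 3P.
Supply slope: (341 − 333)/(44 − 42) = 4, so Qs = 4P + 165.
Without the tax, 431 − 3P = 4P + 165 gives 7P = 266, so P* = €38 and Q* = 317.
With the tax collected from buyers, demand (in seller-price terms) shifts: Qd = 431 − 3(P + 35).
Solving gives Q = 257 with buyers paying €58 and suppliers receiving €23 (the €35 wedge).
Quantity falls by |ΔQ| = |317 − 257| = 60.
DWL = ½ · t · |ΔQ| = ½ · 35 · 60 = €1050.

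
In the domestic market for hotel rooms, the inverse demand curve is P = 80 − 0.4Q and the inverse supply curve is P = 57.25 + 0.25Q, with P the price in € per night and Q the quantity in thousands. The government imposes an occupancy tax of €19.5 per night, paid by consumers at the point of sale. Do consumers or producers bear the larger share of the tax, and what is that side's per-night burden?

Consumers bear the larger share: €12 per night.

Inverting to Q(P) form: Qd = 200 − 2.5P; Qs = 4P − 229.
Before the tax: set 200 − 2.5P = 4P − 229 → P* = €66, Q* = 35.
With the tax collected from consumers, demand (in seller-price terms) shifts: Qd = 200 − 2.5(P + 19.5).
New equilibrium: consumers pay €78, producers receive €58.5, Q = 5. (Wedge: Pb − Ps = 19.5.)
Per-night burden: consumers €12, producers €7.5.
Consumers take the larger share because demand is less price-elastic here (demand slope 2.5 vs supply slope 4).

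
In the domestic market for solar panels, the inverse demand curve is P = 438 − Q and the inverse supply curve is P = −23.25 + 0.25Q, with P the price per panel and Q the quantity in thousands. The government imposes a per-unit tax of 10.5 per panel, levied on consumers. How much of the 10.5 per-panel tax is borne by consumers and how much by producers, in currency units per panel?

Inverting to Q(P) form: Qd = 438 − P; Qs = 4P + 93.
Without the tax, 438 − P = 4P + 93 gives 5P = 345, so P* = 69 and Q* = 369.
With the tax collected from consumers, demand (in seller-price terms) shifts: Qd = 438 − (P + 10.5).
Solving gives Q = 360.6 with consumers paying 77.4 and producers receiving 66.9 (the 10.5 wedge).
Burden on consumers: 8.4; on producers: 2.1. (They sum to 10.5.)

Consumers bear 8.4 per panel; producers bear 2.1 per panel.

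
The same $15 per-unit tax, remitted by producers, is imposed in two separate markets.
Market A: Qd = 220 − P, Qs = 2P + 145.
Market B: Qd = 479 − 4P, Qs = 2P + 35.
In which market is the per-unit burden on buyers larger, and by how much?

Market A, by $5.

Market A: pre-tax P* = $25, Q* = 195; post-tax Q = 185; per-unit burden on buyers = $10.
Market B: pre-tax P* = $74, Q* = 183; post-tax Q = 163; per-unit burden on buyers = $5.
Difference: $10 vs $5 → market A is larger by $5.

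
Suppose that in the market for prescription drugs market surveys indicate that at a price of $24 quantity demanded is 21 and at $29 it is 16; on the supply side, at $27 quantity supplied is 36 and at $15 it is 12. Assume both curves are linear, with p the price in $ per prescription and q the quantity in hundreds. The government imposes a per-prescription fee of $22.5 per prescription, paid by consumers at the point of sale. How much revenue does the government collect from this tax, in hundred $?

Demand slope: (16 − 21)/(29 − 24) = -1, so qd = 45 − p.
Supply slope: (12 − 36)/(15 − 27) = 2, so qs = 2p − 18.
Without the tax, 45 − p = 2p − 18 gives 3p = 63, so p* = $21 and q* = 24.
With the tax collected from consumers, demand (in seller-price terms) shifts: qd = 45 − (p + 22.5).
New equilibrium: consumers pay $36, suppliers receive $13.5, q = 9. (Wedge: pb − ps = 22.5.)
Revenue = t · Q = 22.5 · 9 = $202.5.

Tax revenue = $202.5 hundred.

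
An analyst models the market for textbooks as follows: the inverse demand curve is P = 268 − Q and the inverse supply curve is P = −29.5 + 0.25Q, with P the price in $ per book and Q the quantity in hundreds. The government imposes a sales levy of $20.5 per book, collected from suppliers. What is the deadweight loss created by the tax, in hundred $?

Deadweight loss = $168.1 hundred.

Rewrite in direct form: Qd = 268 − P and Qs = 4P + 118.
Before the tax: set 268 − P = 4P + 118 → P* = $30, Q* = 238.
With the tax collected from suppliers, supply shifts: Qs = 4(P − 20.5) + 118.
Solving gives Q = 221.6 with consumers paying $46.4 and suppliers receiving $25.9 (the $20.5 wedge).
Quantity falls by |ΔQ| = |238 − 221.6| = 16.4.
DWL = ½ · t · |ΔQ| = ½ · 20.5 · 16.4 = $168.1.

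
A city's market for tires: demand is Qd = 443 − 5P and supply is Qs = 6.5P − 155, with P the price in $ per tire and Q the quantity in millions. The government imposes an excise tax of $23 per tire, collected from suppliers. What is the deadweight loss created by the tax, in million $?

Without the tax, 443 − 5P = 6.5P − 155 gives 11.5P = 598, so P* = $52 and Q* = 183.
With the tax collected from suppliers, supply shifts: Qs = 6.5(P − 23) − 155.
New equilibrium: consumers pay $65, suppliers receive $42, Q = 118. (Wedge: Pb − Ps = 23.)
Quantity falls by |ΔQ| = |183 − 118| = 65.
DWL = ½ · t · |ΔQ| = ½ · 23 · 65 = $747.5.

Deadweight loss = $747.5 million.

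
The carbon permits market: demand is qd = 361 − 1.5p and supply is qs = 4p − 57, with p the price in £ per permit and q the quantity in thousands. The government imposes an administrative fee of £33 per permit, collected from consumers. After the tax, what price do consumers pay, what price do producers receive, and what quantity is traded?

Consumers pay £100; producers receive £67; quantity = 211.

Without the tax, 361 − 1.5p = 4p − 57 gives 5.5p = 418, so p* = £76 and q* = 247.
With the tax collected from consumers, demand (in seller-price terms) shifts: qd = 361 − 1.5(p + 33).
New equilibrium: consumers pay £100, producers receive £67, q = 211. (Wedge: pb − ps = 33.)
The less price-elastic side of the market bears the larger share of a per-unit tax.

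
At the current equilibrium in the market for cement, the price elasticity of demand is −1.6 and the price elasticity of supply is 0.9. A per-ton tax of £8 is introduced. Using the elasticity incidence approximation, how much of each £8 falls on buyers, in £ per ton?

Incidence ratio: buyers' share ≈ εs / (εs + |εd|) = 0.9 / (0.9 + 1.6) = 0.36.
So buyers bear ≈ 0.36 × £8 = £2.88; producers bear £5.12.

Buyers bear ≈ £2.88 per ton.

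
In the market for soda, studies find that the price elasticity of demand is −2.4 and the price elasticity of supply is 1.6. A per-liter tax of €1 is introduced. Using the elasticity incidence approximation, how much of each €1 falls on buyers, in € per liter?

Incidence ratio: buyers' share ≈ εs / (εs + |εd|) = 1.6 / (1.6 + 2.4) = 0.4.
So buyers bear ≈ 0.4 × €1 = €0.4; producers bear €0.6.

Buyers bear ≈ €0.4 per liter.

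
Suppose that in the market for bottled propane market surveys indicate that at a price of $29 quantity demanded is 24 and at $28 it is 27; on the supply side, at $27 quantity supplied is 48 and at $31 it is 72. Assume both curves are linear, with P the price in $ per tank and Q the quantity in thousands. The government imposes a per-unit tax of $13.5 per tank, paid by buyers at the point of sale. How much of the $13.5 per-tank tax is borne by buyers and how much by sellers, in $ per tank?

Demand slope: (27 − 24)/(28 − 29) = -3, so Qd = 111 − 3P.
Supply slope: (72 − 48)/(31 − 27) = 6, so Qs = 6P − 114.
Without the tax, 111 − 3P = 6P − 114 gives 9P = 225, so P* = $25 and Q* = 36.
With the tax collected from buyers, demand (in seller-price terms) shifts: Qd = 111 − 3(P + 13.5).
New equilibrium: buyers pay $34, sellers receive $20.5, Q = 9. (Wedge: Pb − Ps = 13.5.)
Burden on buyers: $9; on sellers: $4.5. (They sum to $13.5.)
The less price-elastic side of the market bears the larger share of a per-unit tax.

Buyers bear $9 per tank; sellers bear $4.5 per tank.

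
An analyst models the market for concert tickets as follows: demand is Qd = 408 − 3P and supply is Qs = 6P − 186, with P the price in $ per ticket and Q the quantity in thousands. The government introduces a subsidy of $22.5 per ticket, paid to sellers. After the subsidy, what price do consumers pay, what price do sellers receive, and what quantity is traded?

Consumers pay $51; sellers receive $73.5; quantity = 255.

Without the subsidy, 408 − 3P = 6P − 186 gives 9P = 594, so P* = $66 and Q* = 210.
With a per-unit subsidy paid to sellers, each receives P + 22.5 per unit sold, so supply becomes Qs = 6(P + 22.5) − 186.
Solving gives Q = 255 with consumers paying $51 and sellers receiving $73.5 (the $22.5 wedge).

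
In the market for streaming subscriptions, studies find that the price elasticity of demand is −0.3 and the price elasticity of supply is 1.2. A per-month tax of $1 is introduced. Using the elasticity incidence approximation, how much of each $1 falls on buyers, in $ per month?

Buyers bear ≈ $0.8 per month.

Incidence ratio: buyers' share ≈ εs / (εs + |εd|) = 1.2 / (1.2 + 0.3) = 0.8.
So buyers bear ≈ 0.8 × $1 = $0.8; sellers bear $0.2.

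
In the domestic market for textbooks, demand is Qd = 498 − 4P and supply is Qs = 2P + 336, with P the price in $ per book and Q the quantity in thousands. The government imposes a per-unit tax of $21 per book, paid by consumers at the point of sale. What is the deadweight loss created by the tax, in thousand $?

Deadweight loss = $294 thousand.

Without the tax, 498 − 4P = 2P + 336 gives 6P = 162, so P* = $27 and Q* = 390.
With the tax collected from consumers, demand (in seller-price terms) shifts: Qd = 498 − 4(P + 21).
Solving gives Q = 362 with consumers paying $34 and producers receiving $13 (the $21 wedge).
Quantity falls by |ΔQ| = |390 − 362| = 28.
DWL = ½ · t · |ΔQ| = ½ · 21 · 28 = $294.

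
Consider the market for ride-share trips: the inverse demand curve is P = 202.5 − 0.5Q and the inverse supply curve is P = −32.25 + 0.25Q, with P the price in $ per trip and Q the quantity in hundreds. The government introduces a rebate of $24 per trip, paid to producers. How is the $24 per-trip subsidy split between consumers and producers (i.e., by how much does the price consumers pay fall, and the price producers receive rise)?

Consumers gain $16 per trip; producers gain $8 per trip.

Inverting to Q(P) form: Qd = 405 − 2P; Qs = 4P + 129.
Without the subsidy, 405 − 2P = 4P + 129 gives 6P = 276, so P* = $46 and Q* = 313.
With a per-unit subsidy paid to producers, each receives P + 24 per unit sold, so supply becomes Qs = 4(P + 24) + 129.
Solving gives Q = 345 with consumers paying $30 and producers receiving $54 (the $24 wedge).
Gain to consumers: $16; to producers: $8. (They sum to $24.)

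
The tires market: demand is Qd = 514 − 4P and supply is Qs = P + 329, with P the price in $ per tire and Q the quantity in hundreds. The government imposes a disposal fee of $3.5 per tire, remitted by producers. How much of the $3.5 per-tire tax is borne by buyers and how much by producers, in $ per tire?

Before the tax: set 514 − 4P = P + 329 → P* = $37, Q* = 366.
With the tax collected from producers, supply shifts: Qs = (P − 3.5) + 329.
New equilibrium: buyers pay $37.7, producers receive $34.2, Q = 363.2. (Wedge: Pb − Ps = 3.5.)
Burden on buyers: $0.7; on producers: $2.8. (They sum to $3.5.)
The less price-elastic side of the market bears the larger share of a per-unit tax.

Buyers bear $0.7 per tire; producers bear $2.8 per tire.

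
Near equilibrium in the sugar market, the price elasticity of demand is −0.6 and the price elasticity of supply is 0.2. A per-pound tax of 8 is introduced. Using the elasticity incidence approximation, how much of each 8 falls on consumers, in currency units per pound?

Incidence ratio: consumers' share ≈ εs / (εs + |εd|) = 0.2 / (0.2 + 0.6) = 0.25.
So consumers bear ≈ 0.25 × 8 = 2; sellers bear 6.

Consumers bear ≈ 2 per pound.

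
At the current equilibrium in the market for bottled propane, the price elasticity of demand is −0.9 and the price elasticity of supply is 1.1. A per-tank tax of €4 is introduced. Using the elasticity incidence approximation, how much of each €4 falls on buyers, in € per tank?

Buyers bear ≈ €2.2 per tank.

Incidence ratio: buyers' share ≈ εs / (εs + |εd|) = 1.1 / (1.1 + 0.9) = 0.55.
So buyers bear ≈ 0.55 × €4 = €2.2; producers bear €1.8.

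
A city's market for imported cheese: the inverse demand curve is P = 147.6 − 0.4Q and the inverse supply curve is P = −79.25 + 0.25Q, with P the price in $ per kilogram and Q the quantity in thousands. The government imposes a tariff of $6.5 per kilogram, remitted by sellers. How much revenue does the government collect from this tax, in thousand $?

Tax revenue = $2203.5 thousand.

Rewrite in direct form: Qd = 369 − 2.5P and Qs = 4P + 317.
Before the tax: set 369 − 2.5P = 4P + 317 → P* = $8, Q* = 349.
With the tax collected from sellers, supply shifts: Qs = 4(P − 6.5) + 317.
Solving gives Q = 339 with buyers paying $12 and sellers receiving $5.5 (the $6.5 wedge).
Revenue = t · Q = 6.5 · 339 = $2203.5.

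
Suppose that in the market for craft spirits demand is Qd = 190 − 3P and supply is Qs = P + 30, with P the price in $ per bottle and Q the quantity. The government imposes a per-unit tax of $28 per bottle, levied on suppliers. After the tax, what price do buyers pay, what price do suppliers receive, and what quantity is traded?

Buyers pay $47; suppliers receive $19; quantity = 49.

Without the tax, 190 − 3P = P + 30 gives 4P = 160, so P* = $40 and Q* = 70.
With the tax collected from suppliers, supply shifts: Qs = (P − 28) + 30.
New equilibrium: buyers pay $47, suppliers receive $19, Q = 49. (Wedge: Pb − Ps = 28.)
The less price-elastic side of the market bears the larger share of a per-unit tax.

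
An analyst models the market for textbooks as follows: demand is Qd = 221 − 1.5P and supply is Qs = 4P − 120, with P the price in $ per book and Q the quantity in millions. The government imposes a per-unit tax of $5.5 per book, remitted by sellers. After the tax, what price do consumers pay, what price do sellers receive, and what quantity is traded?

Consumers pay $66; sellers receive $60.5; quantity = 122.

Without the tax, 221 − 1.5P = 4P − 120 gives 5.5P = 341, so P* = $62 and Q* = 128.
With the tax collected from sellers, supply shifts: Qs = 4(P − 5.5) − 120.
New equilibrium: consumers pay $66, sellers receive $60.5, Q = 122. (Wedge: Pb − Ps = 5.5.)
The less price-elastic side of the market bears the larger share of a per-unit tax.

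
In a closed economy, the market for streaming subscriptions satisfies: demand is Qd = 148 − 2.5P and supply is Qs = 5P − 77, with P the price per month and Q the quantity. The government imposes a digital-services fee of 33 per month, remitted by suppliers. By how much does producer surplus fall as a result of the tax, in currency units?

Before the tax: set 148 − 2.5P = 5P − 77 → P* = 30, Q* = 73.
With the tax collected from suppliers, supply shifts: Qs = 5(P − 33) − 77.
New equilibrium: consumers pay 52, suppliers receive 19, Q = 18. (Wedge: Pb − Ps = 33.)
ΔPS is the trapezoid between Q = 18 and Q = 73 of height 11: ½ · (73 + 18) · 11 = 500.5.

Producer surplus falls by 500.5.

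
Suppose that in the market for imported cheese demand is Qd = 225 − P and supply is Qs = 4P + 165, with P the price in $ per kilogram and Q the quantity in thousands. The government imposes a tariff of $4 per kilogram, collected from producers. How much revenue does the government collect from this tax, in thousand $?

Tax revenue = $839.2 thousand.

Without the tax, 225 − P = 4P + 165 gives 5P = 60, so P* = $12 and Q* = 213.
With the tax collected from producers, supply shifts: Qs = 4(P − 4) + 165.
Solving gives Q = 209.8 with buyers paying $15.2 and producers receiving $11.2 (the $4 wedge).
Revenue = t · Q = 4 · 209.8 = $839.2.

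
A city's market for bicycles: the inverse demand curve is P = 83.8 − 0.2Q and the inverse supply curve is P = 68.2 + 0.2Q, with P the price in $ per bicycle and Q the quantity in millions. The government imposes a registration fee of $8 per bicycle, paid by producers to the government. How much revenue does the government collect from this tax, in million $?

Tax revenue = $152 million.

Inverting to Q(P) form: Qd = 419 − 5P; Qs = 5P − 341.
Before the tax: set 419 − 5P = 5P − 341 → P* = $76, Q* = 39.
With the tax collected from producers, supply shifts: Qs = 5(P − 8) − 341.
New equilibrium: buyers pay $80, producers receive $72, Q = 19. (Wedge: Pb − Ps = 8.)
Revenue = t · Q = 8 · 19 = $152.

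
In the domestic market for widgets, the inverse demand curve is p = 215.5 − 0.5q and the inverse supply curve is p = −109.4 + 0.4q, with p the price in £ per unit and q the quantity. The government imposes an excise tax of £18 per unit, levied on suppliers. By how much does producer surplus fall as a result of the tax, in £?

Producer surplus falls by £2808.

Inverting to q(p) form: qd = 431 − 2p; qs = 2.5p + 273.5.
Before the tax: set 431 − 2p = 2.5p + 273.5 → p* = £35, q* = 361.
With the tax collected from suppliers, supply shifts: qs = 2.5(p − 18) + 273.5.
New equilibrium: consumers pay £45, suppliers receive £27, q = 341. (Wedge: pb − ps = 18.)
ΔPS is the trapezoid between Q = 341 and Q = 361 of height £8: ½ · (361 + 341) · 8 = £2808.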